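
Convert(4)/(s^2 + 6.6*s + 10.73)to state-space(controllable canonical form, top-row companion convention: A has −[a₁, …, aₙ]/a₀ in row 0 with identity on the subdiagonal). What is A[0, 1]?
Reachable canonical form for den = s^2 + 6.6*s + 10.73: top row of A = -[a₁,a₂,...,aₙ]/a₀, ones on the subdiagonal, zeros elsewhere.
A = [[-6.6, -10.73], [1, 0]].
A[0,1] = -10.73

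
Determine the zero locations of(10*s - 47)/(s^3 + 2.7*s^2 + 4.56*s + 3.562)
Set numerator = 0: 10*s - 47 = 0 → Zeros: 4.7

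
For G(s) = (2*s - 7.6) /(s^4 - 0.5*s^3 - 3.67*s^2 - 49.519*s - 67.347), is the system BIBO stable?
Denominator: s^4 - 0.5*s^3 - 3.67*s^2 - 49.519*s - 67.347 = (s - 4.5)(s + 1.4)(s^2 + 2.6*s + 10.69). Poles: -1.3 + 3j, -1.3 - 3j, -1.4, 4.5. All Re(p)<0: No (unstable)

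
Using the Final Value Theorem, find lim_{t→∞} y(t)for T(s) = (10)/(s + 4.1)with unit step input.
FVT: lim_{t→∞} y(t) = lim_{s→0} s*Y(s) where Y(s) = T(s)/s.
= lim_{s→0} T(s) = T(0) = num(0)/den(0) = 10/4.1 = 2.439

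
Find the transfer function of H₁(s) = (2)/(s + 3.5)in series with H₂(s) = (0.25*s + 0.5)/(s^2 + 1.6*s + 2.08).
Series: H = H₁ · H₂ = (n₁·n₂)/(d₁·d₂).
Num: n₁·n₂ = 0.5*s + 1. Den: d₁·d₂ = s^3 + 5.1*s^2 + 7.68*s + 7.28.
H(s) = (0.5*s + 1)/(s^3 + 5.1*s^2 + 7.68*s + 7.28)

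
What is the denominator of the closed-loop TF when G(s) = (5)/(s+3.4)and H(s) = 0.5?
Characteristic poly = G_den * H_den + G_num * H_num = (s + 3.4) + (2.5) = s + 5.9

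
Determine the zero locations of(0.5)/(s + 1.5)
Numerator is a nonzero constant (0.5) → Zeros: none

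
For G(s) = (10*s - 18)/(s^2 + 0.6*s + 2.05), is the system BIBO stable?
Denominator: s^2 + 0.6*s + 2.05. Poles: -0.3 + 1.4j, -0.3 - 1.4j. All Re(p)<0: Yes (stable)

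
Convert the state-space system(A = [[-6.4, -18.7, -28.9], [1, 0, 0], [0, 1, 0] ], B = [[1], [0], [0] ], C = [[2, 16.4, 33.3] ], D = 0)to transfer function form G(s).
G(s) = C(sI - A)⁻¹B + D.
Characteristic polynomial det(sI - A) = s^3 + 6.4*s^2 + 18.7*s + 28.9.
Numerator from C·adj(sI-A)·B + D·det(sI-A) = 2*s^2 + 16.4*s + 33.3.
G(s) = (2*s^2 + 16.4*s + 33.3)/(s^3 + 6.4*s^2 + 18.7*s + 28.9)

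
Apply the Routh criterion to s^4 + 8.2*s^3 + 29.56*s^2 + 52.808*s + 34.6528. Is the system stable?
Routh array:
s^4: [1, 29.56, 34.6528]; s^3: [8.2, 52.808]; s^2: [23.12, 34.6528]; s^1: [40.5176]; s^0: [34.6528]
First column: [1, 8.2, 23.12, 40.5176, 34.6528]. Sign changes = 0.
Yes, stable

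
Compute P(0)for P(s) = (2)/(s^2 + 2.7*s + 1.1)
DC gain = P(0) = num(0)/den(0) = 2/1.1 = 1.818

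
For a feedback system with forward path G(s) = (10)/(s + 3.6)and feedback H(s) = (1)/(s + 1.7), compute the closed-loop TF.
Closed-loop T = G/(1+GH).
Numerator: G_num * H_den = 10*s + 17.
Denominator: G_den * H_den + G_num * H_num = (s^2 + 5.3*s + 6.12) + (10) = s^2 + 5.3*s + 16.12.
T(s) = (10*s + 17)/(s^2 + 5.3*s + 16.12)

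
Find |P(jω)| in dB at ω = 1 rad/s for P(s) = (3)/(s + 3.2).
Substitute s = j*1: P(j1) = 0.854093 - 0.266904j.
|P(j1)| = sqrt(Re² + Im²) = 0.8948.
20*log₁₀(0.8948) = -0.97 dB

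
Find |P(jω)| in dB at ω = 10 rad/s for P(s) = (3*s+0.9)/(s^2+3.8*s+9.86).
Substitute s = j*10: P(j10) = 0.110654 - 0.286168j.
|P(j10)| = sqrt(Re² + Im²) = 0.3068.
20*log₁₀(0.3068) = -10.26 dB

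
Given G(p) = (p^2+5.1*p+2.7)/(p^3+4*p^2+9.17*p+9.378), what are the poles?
Set denominator = 0: p^3 + 4*p^2 + 9.17*p + 9.378 = (p + 1.8)(p^2 + 2.2*p + 5.21) = 0 → Poles: -1.1 + 2j, -1.1 - 2j, -1.8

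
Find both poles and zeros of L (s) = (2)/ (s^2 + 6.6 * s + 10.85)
Set denominator = 0: s^2 + 6.6*s + 10.85 = (s + 3.5)(s + 3.1) = 0 → Poles: -3.1, -3.5
Numerator is a nonzero constant (2) → Zeros: none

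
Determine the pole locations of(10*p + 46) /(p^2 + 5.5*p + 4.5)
Set denominator = 0: p^2 + 5.5*p + 4.5 = (p + 4.5)(p + 1) = 0 → Poles: -1, -4.5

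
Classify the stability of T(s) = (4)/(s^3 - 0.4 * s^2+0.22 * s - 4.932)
Denominator: s^3 - 0.4*s^2 + 0.22*s - 4.932 = (s - 1.8)(s^2 + 1.4*s + 2.74). Poles: -0.7 + 1.5j, -0.7 - 1.5j, 1.8. Unstable (1 pole(s) in RHP)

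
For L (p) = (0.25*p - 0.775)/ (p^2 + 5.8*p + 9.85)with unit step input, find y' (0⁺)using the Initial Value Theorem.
IVT: y'(0⁺) = lim_{p→∞} p²·Y(p) = lim_{p→∞} p·L(p).
deg(num) = 1, deg(den) = 2, relative degree = 1, so p·L(p) → (leading num)/(leading den) = 0.25/1 = 0.25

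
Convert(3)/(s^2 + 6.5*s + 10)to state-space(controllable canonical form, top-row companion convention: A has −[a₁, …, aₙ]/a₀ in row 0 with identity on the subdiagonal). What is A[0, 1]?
Reachable canonical form for den = s^2 + 6.5*s + 10: top row of A = -[a₁,a₂,...,aₙ]/a₀, ones on the subdiagonal, zeros elsewhere.
A = [[-6.5, -10], [1, 0]].
A[0,1] = -10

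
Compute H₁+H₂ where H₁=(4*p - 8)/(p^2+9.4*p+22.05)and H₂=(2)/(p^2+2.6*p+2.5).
Parallel: H = H₁ + H₂ = (n₁·d₂ + n₂·d₁)/(d₁·d₂).
n₁·d₂ = 4*p^3 + 2.4*p^2 - 10.8*p - 20. n₂·d₁ = 2*p^2 + 18.8*p + 44.1. Sum = 4*p^3 + 4.4*p^2 + 8*p + 24.1. d₁·d₂ = p^4 + 12*p^3 + 48.99*p^2 + 80.83*p + 55.125.
H(p) = (4*p^3 + 4.4*p^2 + 8*p + 24.1)/(p^4 + 12*p^3 + 48.99*p^2 + 80.83*p + 55.125)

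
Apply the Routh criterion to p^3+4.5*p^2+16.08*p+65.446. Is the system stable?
Routh array:
p^3: [1, 16.08]; p^2: [4.5, 65.446]; p^1: [1.53644]; p^0: [65.446]
First column: [1, 4.5, 1.53644, 65.446]. Sign changes = 0.
Yes, stable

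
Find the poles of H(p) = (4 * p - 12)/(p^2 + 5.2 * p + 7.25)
Set denominator = 0: p^2 + 5.2*p + 7.25 = 0 → Poles: -2.6 + 0.7j, -2.6 - 0.7j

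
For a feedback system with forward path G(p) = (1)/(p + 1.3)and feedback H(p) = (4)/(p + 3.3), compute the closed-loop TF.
Closed-loop T = G/(1+GH).
Numerator: G_num * H_den = p + 3.3.
Denominator: G_den * H_den + G_num * H_num = (p^2 + 4.6*p + 4.29) + (4) = p^2 + 4.6*p + 8.29.
T(p) = (p + 3.3)/(p^2 + 4.6*p + 8.29)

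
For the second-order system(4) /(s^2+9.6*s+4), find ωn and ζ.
Standard form: ωn²/(s²+2ζωn·s+ωn²).
const=4=ωn² → ωn=2, s coeff=9.6=2ζωn → ζ=2.4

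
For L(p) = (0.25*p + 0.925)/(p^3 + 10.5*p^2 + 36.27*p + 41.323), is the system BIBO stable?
Denominator: p^3 + 10.5*p^2 + 36.27*p + 41.323 = (p + 3.1)(p + 3.1)(p + 4.3). Poles: -3.1, -3.1, -4.3. All Re(p)<0: Yes (stable)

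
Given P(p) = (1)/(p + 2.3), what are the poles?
Set denominator = 0: p + 2.3 = 0 → Poles: -2.3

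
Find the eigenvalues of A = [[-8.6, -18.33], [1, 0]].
Eigenvalues solve det(λI - A) = 0.
Characteristic polynomial: λ^2 + 8.6*λ + 18.33 = 0.
Factor: (λ + 3.9)(λ + 4.7) = 0.
Roots: -3.9, -4.7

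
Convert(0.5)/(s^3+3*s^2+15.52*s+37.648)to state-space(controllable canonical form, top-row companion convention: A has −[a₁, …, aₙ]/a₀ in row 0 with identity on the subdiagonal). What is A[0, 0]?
Reachable canonical form for den = s^3 + 3*s^2 + 15.52*s + 37.648: top row of A = -[a₁,a₂,...,aₙ]/a₀, ones on the subdiagonal, zeros elsewhere.
A = [[-3, -15.52, -37.648], [1, 0, 0], [0, 1, 0]].
A[0,0] = -3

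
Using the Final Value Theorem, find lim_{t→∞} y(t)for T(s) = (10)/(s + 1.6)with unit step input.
FVT: lim_{t→∞} y(t) = lim_{s→0} s*Y(s) where Y(s) = T(s)/s.
= lim_{s→0} T(s) = T(0) = num(0)/den(0) = 10/1.6 = 6.25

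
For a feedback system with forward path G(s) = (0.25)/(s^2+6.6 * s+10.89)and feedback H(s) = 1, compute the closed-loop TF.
Closed-loop T = G/(1+GH).
Numerator: G_num * H_den = 0.25.
Denominator: G_den * H_den + G_num * H_num = (s^2 + 6.6*s + 10.89) + (0.25) = s^2 + 6.6*s + 11.14.
T(s) = (0.25)/(s^2 + 6.6*s + 11.14)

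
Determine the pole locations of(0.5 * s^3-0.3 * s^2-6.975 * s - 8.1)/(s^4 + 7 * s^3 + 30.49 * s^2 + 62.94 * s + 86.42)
Set denominator = 0: s^4 + 7*s^3 + 30.49*s^2 + 62.94*s + 86.42 = (s^2 + 4.4*s + 11.6)(s^2 + 2.6*s + 7.45) = 0 → Poles: -1.3 + 2.4j, -1.3 - 2.4j, -2.2 + 2.6j, -2.2 - 2.6j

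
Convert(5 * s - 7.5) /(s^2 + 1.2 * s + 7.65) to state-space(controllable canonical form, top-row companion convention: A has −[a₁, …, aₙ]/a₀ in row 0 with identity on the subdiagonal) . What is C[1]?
Reachable canonical form: C = numerator coefficients (right-aligned, zero-padded to length n).
num = 5*s - 7.5, C = [[5, -7.5]].
C[1] = -7.5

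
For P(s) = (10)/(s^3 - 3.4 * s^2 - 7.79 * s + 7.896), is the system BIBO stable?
Denominator: s^3 - 3.4*s^2 - 7.79*s + 7.896 = (s - 0.8)(s + 2.1)(s - 4.7). Poles: -2.1, 0.8, 4.7. All Re(p)<0: No (unstable)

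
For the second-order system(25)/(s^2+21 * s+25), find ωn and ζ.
Standard form: ωn²/(s²+2ζωn·s+ωn²).
const=25=ωn² → ωn=5, s coeff=21=2ζωn → ζ=2.1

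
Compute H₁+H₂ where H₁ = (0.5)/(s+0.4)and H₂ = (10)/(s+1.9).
Parallel: H = H₁ + H₂ = (n₁·d₂ + n₂·d₁)/(d₁·d₂).
n₁·d₂ = 0.5*s + 0.95. n₂·d₁ = 10*s + 4. Sum = 10.5*s + 4.95. d₁·d₂ = s^2 + 2.3*s + 0.76.
H(s) = (10.5*s + 4.95)/(s^2 + 2.3*s + 0.76)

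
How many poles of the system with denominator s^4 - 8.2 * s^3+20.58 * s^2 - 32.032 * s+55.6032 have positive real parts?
s^4 - 8.2*s^3 + 20.58*s^2 - 32.032*s + 55.6032 = (s - 4.8)(s - 3.2)(s^2 - 0.2*s + 3.62). Poles: 0.1 + 1.9j, 0.1 - 1.9j, 3.2, 4.8. RHP poles (Re>0): 4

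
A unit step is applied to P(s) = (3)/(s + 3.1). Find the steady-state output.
FVT: lim_{t→∞} y(t) = lim_{s→0} s*Y(s) where Y(s) = P(s)/s.
= lim_{s→0} P(s) = P(0) = num(0)/den(0) = 3/3.1 = 0.9677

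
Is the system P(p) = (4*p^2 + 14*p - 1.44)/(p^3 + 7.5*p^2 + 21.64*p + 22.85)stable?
Denominator: p^3 + 7.5*p^2 + 21.64*p + 22.85 = (p + 2.5)(p^2 + 5*p + 9.14). Poles: -2.5, -2.5 + 1.7j, -2.5 - 1.7j. All Re(p)<0: Yes (stable)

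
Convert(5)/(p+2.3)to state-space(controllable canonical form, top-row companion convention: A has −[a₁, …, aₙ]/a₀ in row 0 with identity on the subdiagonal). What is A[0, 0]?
Reachable canonical form for den = p + 2.3: top row of A = -[a₁,a₂,...,aₙ]/a₀, ones on the subdiagonal, zeros elsewhere.
A = [[-2.3]].
A[0,0] = -2.3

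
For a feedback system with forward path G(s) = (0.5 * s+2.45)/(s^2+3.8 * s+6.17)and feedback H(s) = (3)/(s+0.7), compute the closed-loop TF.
Closed-loop T = G/(1+GH).
Numerator: G_num * H_den = 0.5*s^2 + 2.8*s + 1.715.
Denominator: G_den * H_den + G_num * H_num = (s^3 + 4.5*s^2 + 8.83*s + 4.319) + (1.5*s + 7.35) = s^3 + 4.5*s^2 + 10.33*s + 11.669.
T(s) = (0.5*s^2 + 2.8*s + 1.715)/(s^3 + 4.5*s^2 + 10.33*s + 11.669)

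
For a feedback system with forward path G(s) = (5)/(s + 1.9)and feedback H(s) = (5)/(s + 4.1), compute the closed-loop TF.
Closed-loop T = G/(1+GH).
Numerator: G_num * H_den = 5*s + 20.5.
Denominator: G_den * H_den + G_num * H_num = (s^2 + 6*s + 7.79) + (25) = s^2 + 6*s + 32.79.
T(s) = (5*s + 20.5)/(s^2 + 6*s + 32.79)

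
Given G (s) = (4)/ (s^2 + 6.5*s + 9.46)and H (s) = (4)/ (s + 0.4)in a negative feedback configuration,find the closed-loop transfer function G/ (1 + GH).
Closed-loop T = G/(1+GH).
Numerator: G_num * H_den = 4*s + 1.6.
Denominator: G_den * H_den + G_num * H_num = (s^3 + 6.9*s^2 + 12.06*s + 3.784) + (16) = s^3 + 6.9*s^2 + 12.06*s + 19.784.
T(s) = (4*s + 1.6)/(s^3 + 6.9*s^2 + 12.06*s + 19.784)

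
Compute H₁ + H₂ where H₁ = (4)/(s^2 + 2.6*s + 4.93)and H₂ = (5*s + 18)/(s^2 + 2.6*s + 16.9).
Parallel: H = H₁ + H₂ = (n₁·d₂ + n₂·d₁)/(d₁·d₂).
n₁·d₂ = 4*s^2 + 10.4*s + 67.6. n₂·d₁ = 5*s^3 + 31*s^2 + 71.45*s + 88.74. Sum = 5*s^3 + 35*s^2 + 81.85*s + 156.34. d₁·d₂ = s^4 + 5.2*s^3 + 28.59*s^2 + 56.758*s + 83.317.
H(s) = (5*s^3 + 35*s^2 + 81.85*s + 156.34)/(s^4 + 5.2*s^3 + 28.59*s^2 + 56.758*s + 83.317)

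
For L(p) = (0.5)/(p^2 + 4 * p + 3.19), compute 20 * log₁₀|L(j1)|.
Substitute p = j*1: L(j1) = 0.0526541 - 0.0961719j.
|L(j1)| = sqrt(Re² + Im²) = 0.1096.
20*log₁₀(0.1096) = -19.20 dB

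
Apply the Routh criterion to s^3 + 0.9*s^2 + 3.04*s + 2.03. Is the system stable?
Routh array:
s^3: [1, 3.04]; s^2: [0.9, 2.03]; s^1: [0.784444]; s^0: [2.03]
First column: [1, 0.9, 0.784444, 2.03]. Sign changes = 0.
Yes, stable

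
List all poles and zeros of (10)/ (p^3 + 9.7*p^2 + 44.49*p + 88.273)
Set denominator = 0: p^3 + 9.7*p^2 + 44.49*p + 88.273 = (p + 4.1)(p^2 + 5.6*p + 21.53) = 0 → Poles: -2.8 + 3.7j, -2.8 - 3.7j, -4.1
Numerator is a nonzero constant (10) → Zeros: none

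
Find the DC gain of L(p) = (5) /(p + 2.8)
DC gain = L(0) = num(0)/den(0) = 5/2.8 = 1.786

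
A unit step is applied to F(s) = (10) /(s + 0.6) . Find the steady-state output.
FVT: lim_{t→∞} y(t) = lim_{s→0} s*Y(s) where Y(s) = F(s)/s.
= lim_{s→0} F(s) = F(0) = num(0)/den(0) = 10/0.6 = 16.67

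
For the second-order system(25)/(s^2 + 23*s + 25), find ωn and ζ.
Standard form: ωn²/(s²+2ζωn·s+ωn²).
const=25=ωn² → ωn=5, s coeff=23=2ζωn → ζ=2.3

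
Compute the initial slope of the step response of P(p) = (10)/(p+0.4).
IVT: y'(0⁺) = lim_{p→∞} p²·Y(p) = lim_{p→∞} p·P(p).
deg(num) = 0, deg(den) = 1, relative degree = 1, so p·P(p) → (leading num)/(leading den) = 10/1 = 10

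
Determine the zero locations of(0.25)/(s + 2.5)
Numerator is a nonzero constant (0.25) → Zeros: none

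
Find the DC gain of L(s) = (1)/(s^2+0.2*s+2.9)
DC gain = L(0) = num(0)/den(0) = 1/2.9 = 0.3448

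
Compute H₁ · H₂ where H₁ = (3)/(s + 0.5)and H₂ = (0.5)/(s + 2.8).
Series: H = H₁ · H₂ = (n₁·n₂)/(d₁·d₂).
Num: n₁·n₂ = 1.5. Den: d₁·d₂ = s^2 + 3.3*s + 1.4.
H(s) = (1.5)/(s^2 + 3.3*s + 1.4)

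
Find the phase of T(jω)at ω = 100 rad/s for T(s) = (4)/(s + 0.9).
Substitute s = j*100: T(j100) = 0.000359971 - 0.0399968j.
∠T(j100) = atan2(Im, Re) = atan2(-0.0399968, 0.000359971) = -89.48°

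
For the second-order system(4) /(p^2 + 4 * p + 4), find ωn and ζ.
Standard form: ωn²/(p²+2ζωn·p+ωn²).
const=4=ωn² → ωn=2, p coeff=4=2ζωn → ζ=1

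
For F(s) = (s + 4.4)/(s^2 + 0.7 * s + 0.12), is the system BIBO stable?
Denominator: s^2 + 0.7*s + 0.12 = (s + 0.4)(s + 0.3). Poles: -0.3, -0.4. All Re(p)<0: Yes (stable)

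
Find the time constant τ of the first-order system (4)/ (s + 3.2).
First-order system: τ = -1/pole. Pole = -3.2. τ = -1/(-3.2) = 0.3125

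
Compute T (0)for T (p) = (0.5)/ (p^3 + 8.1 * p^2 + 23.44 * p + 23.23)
DC gain = T(0) = num(0)/den(0) = 0.5/23.23 = 0.02152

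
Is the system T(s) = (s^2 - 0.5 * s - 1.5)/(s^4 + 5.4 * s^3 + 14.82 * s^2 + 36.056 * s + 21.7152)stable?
Denominator: s^4 + 5.4*s^3 + 14.82*s^2 + 36.056*s + 21.7152 = (s + 0.8)(s + 3.6)(s^2 + s + 7.54). Poles: -0.5 + 2.7j, -0.5 - 2.7j, -0.8, -3.6. All Re(p)<0: Yes (stable)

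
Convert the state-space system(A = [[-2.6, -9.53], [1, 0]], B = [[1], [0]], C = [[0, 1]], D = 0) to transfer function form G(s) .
G(s) = C(sI - A)⁻¹B + D.
Characteristic polynomial det(sI - A) = s^2 + 2.6*s + 9.53.
Numerator from C·adj(sI-A)·B + D·det(sI-A) = 1.
G(s) = (1)/(s^2 + 2.6*s + 9.53)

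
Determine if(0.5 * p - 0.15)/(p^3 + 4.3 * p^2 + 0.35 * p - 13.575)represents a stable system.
Denominator: p^3 + 4.3*p^2 + 0.35*p - 13.575 = (p - 1.5)(p^2 + 5.8*p + 9.05). Poles: -2.9 + 0.8j, -2.9 - 0.8j, 1.5. All Re(p)<0: No (unstable)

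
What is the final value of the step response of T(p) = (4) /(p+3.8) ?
FVT: lim_{t→∞} y(t) = lim_{p→0} p*Y(p) where Y(p) = T(p)/p.
= lim_{p→0} T(p) = T(0) = num(0)/den(0) = 4/3.8 = 1.053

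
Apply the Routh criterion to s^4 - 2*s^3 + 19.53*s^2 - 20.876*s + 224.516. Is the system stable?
Routh array:
s^4: [1, 19.53, 224.516]; s^3: [-2, -20.876]; s^2: [9.092, 224.516]; s^1: [28.5116]; s^0: [224.516]
First column: [1, -2, 9.092, 28.5116, 224.516]. Sign changes = 2.
No, unstable (2 RHP root(s))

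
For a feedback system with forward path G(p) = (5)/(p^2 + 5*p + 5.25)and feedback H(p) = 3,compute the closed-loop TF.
Closed-loop T = G/(1+GH).
Numerator: G_num * H_den = 5.
Denominator: G_den * H_den + G_num * H_num = (p^2 + 5*p + 5.25) + (15) = p^2 + 5*p + 20.25.
T(p) = (5)/(p^2 + 5*p + 20.25)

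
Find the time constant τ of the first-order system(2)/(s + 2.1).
First-order system: τ = -1/pole. Pole = -2.1. τ = -1/(-2.1) = 0.4762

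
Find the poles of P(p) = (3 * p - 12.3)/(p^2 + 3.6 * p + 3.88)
Set denominator = 0: p^2 + 3.6*p + 3.88 = 0 → Poles: -1.8 + 0.8j, -1.8 - 0.8j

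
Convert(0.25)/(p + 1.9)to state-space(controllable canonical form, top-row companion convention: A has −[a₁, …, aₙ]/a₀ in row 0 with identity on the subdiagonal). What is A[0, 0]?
Reachable canonical form for den = p + 1.9: top row of A = -[a₁,a₂,...,aₙ]/a₀, ones on the subdiagonal, zeros elsewhere.
A = [[-1.9]].
A[0,0] = -1.9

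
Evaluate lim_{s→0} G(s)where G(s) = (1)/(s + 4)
DC gain = G(0) = num(0)/den(0) = 1/4 = 0.25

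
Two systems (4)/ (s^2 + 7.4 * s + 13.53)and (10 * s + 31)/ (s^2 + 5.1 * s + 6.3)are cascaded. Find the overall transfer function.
Series: H = H₁ · H₂ = (n₁·n₂)/(d₁·d₂).
Num: n₁·n₂ = 40*s + 124. Den: d₁·d₂ = s^4 + 12.5*s^3 + 57.57*s^2 + 115.623*s + 85.239.
H(s) = (40*s + 124)/(s^4 + 12.5*s^3 + 57.57*s^2 + 115.623*s + 85.239)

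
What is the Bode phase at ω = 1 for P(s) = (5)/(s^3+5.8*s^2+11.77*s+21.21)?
Substitute s = j*1: P(j1) = 0.217987 - 0.152351j.
∠P(j1) = atan2(Im, Re) = atan2(-0.152351, 0.217987) = -34.95°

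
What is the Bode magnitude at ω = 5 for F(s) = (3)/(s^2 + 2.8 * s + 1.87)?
Substitute s = j*5: F(j5) = -0.0949252 - 0.0574558j.
|F(j5)| = sqrt(Re² + Im²) = 0.111.
20*log₁₀(0.111) = -19.10 dB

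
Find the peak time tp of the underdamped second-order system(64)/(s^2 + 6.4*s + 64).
Standard form: ωn²/(s²+2ζωn·s+ωn²) → ωn = 8, ζ = 0.4.
ωd = ωn·√(1-ζ²) = 8·√(1-0.4²) = 7.332.
tp = π/ωd = π/7.332 = 0.4285 s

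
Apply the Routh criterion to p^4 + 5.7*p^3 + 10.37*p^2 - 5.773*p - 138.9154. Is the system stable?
Routh array:
p^4: [1, 10.37, -138.9154]; p^3: [5.7, -5.773]; p^2: [11.3828, -138.9154]; p^1: [63.7896]; p^0: [-138.9154]
First column: [1, 5.7, 11.3828, 63.7896, -138.9154]. Sign changes = 1.
No, unstable (1 RHP root(s))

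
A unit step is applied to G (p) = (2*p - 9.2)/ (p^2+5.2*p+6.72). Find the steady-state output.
FVT: lim_{t→∞} y(t) = lim_{p→0} p*Y(p) where Y(p) = G(p)/p.
= lim_{p→0} G(p) = G(0) = num(0)/den(0) = -9.2/6.72 = -1.369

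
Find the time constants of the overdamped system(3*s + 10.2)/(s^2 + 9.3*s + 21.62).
Overdamped: real poles at -4.7, -4.6. τ = -1/pole → τ₁ = 0.2128, τ₂ = 0.2174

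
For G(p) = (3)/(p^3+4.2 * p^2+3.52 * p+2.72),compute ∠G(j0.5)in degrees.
Substitute p = j*0.5: G(j0.5) = 0.917225 - 0.898002j.
∠G(j0.5) = atan2(Im, Re) = atan2(-0.898002, 0.917225) = -44.39°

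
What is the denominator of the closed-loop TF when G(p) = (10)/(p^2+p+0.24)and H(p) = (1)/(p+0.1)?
Characteristic poly = G_den * H_den + G_num * H_num = (p^3 + 1.1*p^2 + 0.34*p + 0.024) + (10) = p^3 + 1.1*p^2 + 0.34*p + 10.024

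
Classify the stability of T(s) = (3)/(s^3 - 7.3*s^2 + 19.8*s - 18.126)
Denominator: s^3 - 7.3*s^2 + 19.8*s - 18.126 = (s - 1.9)(s^2 - 5.4*s + 9.54). Poles: 1.9, 2.7 + 1.5j, 2.7 - 1.5j. Unstable (3 pole(s) in RHP)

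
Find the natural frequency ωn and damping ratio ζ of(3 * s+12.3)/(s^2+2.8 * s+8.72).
Underdamped: complex pole -1.4 + 2.6j. ωn = |pole| = 2.953, ζ = -Re(pole)/ωn = 0.4741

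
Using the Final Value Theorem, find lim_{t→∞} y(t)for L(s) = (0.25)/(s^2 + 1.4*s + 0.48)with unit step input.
FVT: lim_{t→∞} y(t) = lim_{s→0} s*Y(s) where Y(s) = L(s)/s.
= lim_{s→0} L(s) = L(0) = num(0)/den(0) = 0.25/0.48 = 0.5208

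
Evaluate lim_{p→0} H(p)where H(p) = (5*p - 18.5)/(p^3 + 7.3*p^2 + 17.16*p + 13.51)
DC gain = H(0) = num(0)/den(0) = -18.5/13.51 = -1.369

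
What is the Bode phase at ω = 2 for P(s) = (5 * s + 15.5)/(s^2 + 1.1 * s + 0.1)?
Substitute s = j*2: P(j2) = -1.91771 - 3.64589j.
∠P(j2) = atan2(Im, Re) = atan2(-3.64589, -1.91771) = -117.74°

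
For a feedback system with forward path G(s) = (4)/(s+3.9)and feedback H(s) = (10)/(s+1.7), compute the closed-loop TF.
Closed-loop T = G/(1+GH).
Numerator: G_num * H_den = 4*s + 6.8.
Denominator: G_den * H_den + G_num * H_num = (s^2 + 5.6*s + 6.63) + (40) = s^2 + 5.6*s + 46.63.
T(s) = (4*s + 6.8)/(s^2 + 5.6*s + 46.63)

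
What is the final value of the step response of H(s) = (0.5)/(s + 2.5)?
FVT: lim_{t→∞} y(t) = lim_{s→0} s*Y(s) where Y(s) = H(s)/s.
= lim_{s→0} H(s) = H(0) = num(0)/den(0) = 0.5/2.5 = 0.2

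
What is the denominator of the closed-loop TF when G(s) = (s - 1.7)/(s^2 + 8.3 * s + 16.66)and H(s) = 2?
Characteristic poly = G_den * H_den + G_num * H_num = (s^2 + 8.3*s + 16.66) + (2*s - 3.4) = s^2 + 10.3*s + 13.26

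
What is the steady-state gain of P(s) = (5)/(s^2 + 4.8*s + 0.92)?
DC gain = P(0) = num(0)/den(0) = 5/0.92 = 5.435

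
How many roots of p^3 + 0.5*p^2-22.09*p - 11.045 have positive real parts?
Factor: p^3 + 0.5*p^2 - 22.09*p - 11.045 = (p - 4.7)(p + 4.7)(p + 0.5).
Roots: -0.5, -4.7, 4.7.
RHP roots (Re>0): 1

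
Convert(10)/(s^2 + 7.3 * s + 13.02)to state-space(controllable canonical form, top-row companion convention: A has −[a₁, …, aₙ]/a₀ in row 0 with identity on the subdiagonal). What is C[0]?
Reachable canonical form: C = numerator coefficients (right-aligned, zero-padded to length n).
num = 10, C = [[0, 10]].
C[0] = 0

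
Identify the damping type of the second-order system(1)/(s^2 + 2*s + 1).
Standard form: ωn²/(s²+2ζωn·s+ωn²) gives ωn=1, ζ=1.
Critically damped (ζ = 1)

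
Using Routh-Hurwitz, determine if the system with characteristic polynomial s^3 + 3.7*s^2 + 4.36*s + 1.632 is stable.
Routh array:
s^3: [1, 4.36]; s^2: [3.7, 1.632]; s^1: [3.91892]; s^0: [1.632]
First column: [1, 3.7, 3.91892, 1.632]. Sign changes = 0.
Yes, stable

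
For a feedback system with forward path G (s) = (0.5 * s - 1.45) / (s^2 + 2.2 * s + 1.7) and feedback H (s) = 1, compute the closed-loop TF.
Closed-loop T = G/(1+GH).
Numerator: G_num * H_den = 0.5*s - 1.45.
Denominator: G_den * H_den + G_num * H_num = (s^2 + 2.2*s + 1.7) + (0.5*s - 1.45) = s^2 + 2.7*s + 0.25.
T(s) = (0.5*s - 1.45)/(s^2 + 2.7*s + 0.25)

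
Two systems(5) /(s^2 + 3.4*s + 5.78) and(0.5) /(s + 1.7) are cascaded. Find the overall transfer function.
Series: H = H₁ · H₂ = (n₁·n₂)/(d₁·d₂).
Num: n₁·n₂ = 2.5. Den: d₁·d₂ = s^3 + 5.1*s^2 + 11.56*s + 9.826.
H(s) = (2.5)/(s^3 + 5.1*s^2 + 11.56*s + 9.826)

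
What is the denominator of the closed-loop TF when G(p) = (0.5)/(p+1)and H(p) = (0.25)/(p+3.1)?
Characteristic poly = G_den * H_den + G_num * H_num = (p^2 + 4.1*p + 3.1) + (0.125) = p^2 + 4.1*p + 3.225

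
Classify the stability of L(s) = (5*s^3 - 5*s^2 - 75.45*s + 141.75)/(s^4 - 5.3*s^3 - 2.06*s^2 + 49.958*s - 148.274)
Denominator: s^4 - 5.3*s^3 - 2.06*s^2 + 49.958*s - 148.274 = (s - 4.9)(s + 3.4)(s^2 - 3.8*s + 8.9). Poles: -3.4, 1.9 + 2.3j, 1.9 - 2.3j, 4.9. Unstable (3 pole(s) in RHP)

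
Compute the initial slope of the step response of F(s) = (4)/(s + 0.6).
IVT: y'(0⁺) = lim_{s→∞} s²·Y(s) = lim_{s→∞} s·F(s).
deg(num) = 0, deg(den) = 1, relative degree = 1, so s·F(s) → (leading num)/(leading den) = 4/1 = 4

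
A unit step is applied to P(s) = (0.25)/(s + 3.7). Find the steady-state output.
FVT: lim_{t→∞} y(t) = lim_{s→0} s*Y(s) where Y(s) = P(s)/s.
= lim_{s→0} P(s) = P(0) = num(0)/den(0) = 0.25/3.7 = 0.06757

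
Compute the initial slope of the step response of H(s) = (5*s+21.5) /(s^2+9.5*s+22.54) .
IVT: y'(0⁺) = lim_{s→∞} s²·Y(s) = lim_{s→∞} s·H(s).
deg(num) = 1, deg(den) = 2, relative degree = 1, so s·H(s) → (leading num)/(leading den) = 5/1 = 5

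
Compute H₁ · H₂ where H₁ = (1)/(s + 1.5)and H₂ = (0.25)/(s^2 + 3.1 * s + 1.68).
Series: H = H₁ · H₂ = (n₁·n₂)/(d₁·d₂).
Num: n₁·n₂ = 0.25. Den: d₁·d₂ = s^3 + 4.6*s^2 + 6.33*s + 2.52.
H(s) = (0.25)/(s^3 + 4.6*s^2 + 6.33*s + 2.52)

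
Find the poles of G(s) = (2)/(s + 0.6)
Set denominator = 0: s + 0.6 = 0 → Poles: -0.6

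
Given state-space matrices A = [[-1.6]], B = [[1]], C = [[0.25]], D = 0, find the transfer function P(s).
P(s) = C(sI - A)⁻¹B + D.
Characteristic polynomial det(sI - A) = s + 1.6.
Numerator from C·adj(sI-A)·B + D·det(sI-A) = 0.25.
P(s) = (0.25)/(s + 1.6)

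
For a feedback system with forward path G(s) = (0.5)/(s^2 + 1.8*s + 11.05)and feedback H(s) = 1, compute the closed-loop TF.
Closed-loop T = G/(1+GH).
Numerator: G_num * H_den = 0.5.
Denominator: G_den * H_den + G_num * H_num = (s^2 + 1.8*s + 11.05) + (0.5) = s^2 + 1.8*s + 11.55.
T(s) = (0.5)/(s^2 + 1.8*s + 11.55)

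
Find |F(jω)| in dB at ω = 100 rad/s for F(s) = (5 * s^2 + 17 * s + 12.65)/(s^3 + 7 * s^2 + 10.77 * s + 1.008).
Substitute s = j*100: F(j100) = 0.00179596 - 0.0499154j.
|F(j100)| = sqrt(Re² + Im²) = 0.04995.
20*log₁₀(0.04995) = -26.03 dB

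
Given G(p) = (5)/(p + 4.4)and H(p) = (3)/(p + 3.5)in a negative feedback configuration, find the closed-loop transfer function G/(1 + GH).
Closed-loop T = G/(1+GH).
Numerator: G_num * H_den = 5*p + 17.5.
Denominator: G_den * H_den + G_num * H_num = (p^2 + 7.9*p + 15.4) + (15) = p^2 + 7.9*p + 30.4.
T(p) = (5*p + 17.5)/(p^2 + 7.9*p + 30.4)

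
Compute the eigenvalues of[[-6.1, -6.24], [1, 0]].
Eigenvalues solve det(λI - A) = 0.
Characteristic polynomial: λ^2 + 6.1*λ + 6.24 = 0.
Factor: (λ + 1.3)(λ + 4.8) = 0.
Roots: -1.3, -4.8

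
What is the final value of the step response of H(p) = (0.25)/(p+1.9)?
FVT: lim_{t→∞} y(t) = lim_{p→0} p*Y(p) where Y(p) = H(p)/p.
= lim_{p→0} H(p) = H(0) = num(0)/den(0) = 0.25/1.9 = 0.1316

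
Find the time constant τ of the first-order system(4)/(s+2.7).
First-order system: τ = -1/pole. Pole = -2.7. τ = -1/(-2.7) = 0.3704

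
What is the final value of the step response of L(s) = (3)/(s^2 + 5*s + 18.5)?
FVT: lim_{t→∞} y(t) = lim_{s→0} s*Y(s) where Y(s) = L(s)/s.
= lim_{s→0} L(s) = L(0) = num(0)/den(0) = 3/18.5 = 0.1622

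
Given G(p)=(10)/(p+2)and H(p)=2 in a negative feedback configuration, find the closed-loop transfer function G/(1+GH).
Closed-loop T = G/(1+GH).
Numerator: G_num * H_den = 10.
Denominator: G_den * H_den + G_num * H_num = (p + 2) + (20) = p + 22.
T(p) = (10)/(p + 22)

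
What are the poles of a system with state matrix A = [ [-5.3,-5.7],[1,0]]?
Eigenvalues solve det(λI - A) = 0.
Characteristic polynomial: λ^2 + 5.3*λ + 5.7 = 0.
Factor: (λ + 1.5)(λ + 3.8) = 0.
Roots: -1.5, -3.8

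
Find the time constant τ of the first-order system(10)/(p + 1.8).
First-order system: τ = -1/pole. Pole = -1.8. τ = -1/(-1.8) = 0.5556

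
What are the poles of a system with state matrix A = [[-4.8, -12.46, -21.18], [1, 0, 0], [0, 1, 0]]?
Eigenvalues solve det(λI - A) = 0.
Characteristic polynomial: λ^3 + 4.8*λ^2 + 12.46*λ + 21.18 = 0.
Factor: (λ + 3)(λ^2 + 1.8*λ + 7.06) = 0.
Roots: -0.9 + 2.5j, -0.9 - 2.5j, -3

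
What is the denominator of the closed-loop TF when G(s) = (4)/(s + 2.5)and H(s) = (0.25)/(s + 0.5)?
Characteristic poly = G_den * H_den + G_num * H_num = (s^2 + 3*s + 1.25) + (1) = s^2 + 3*s + 2.25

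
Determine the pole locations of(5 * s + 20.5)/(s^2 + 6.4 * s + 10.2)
Set denominator = 0: s^2 + 6.4*s + 10.2 = (s + 3)(s + 3.4) = 0 → Poles: -3, -3.4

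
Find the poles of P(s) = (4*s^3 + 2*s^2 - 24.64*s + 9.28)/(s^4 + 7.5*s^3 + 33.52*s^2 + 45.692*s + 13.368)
Set denominator = 0: s^4 + 7.5*s^3 + 33.52*s^2 + 45.692*s + 13.368 = (s + 0.4)(s + 1.5)(s^2 + 5.6*s + 22.28) = 0 → Poles: -0.4, -1.5, -2.8 + 3.8j, -2.8 - 3.8j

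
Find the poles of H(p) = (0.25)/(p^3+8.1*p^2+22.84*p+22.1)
Set denominator = 0: p^3 + 8.1*p^2 + 22.84*p + 22.1 = (p + 2.5)(p^2 + 5.6*p + 8.84) = 0 → Poles: -2.5, -2.8 + 1j, -2.8 - 1j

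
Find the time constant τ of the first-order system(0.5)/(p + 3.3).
First-order system: τ = -1/pole. Pole = -3.3. τ = -1/(-3.3) = 0.303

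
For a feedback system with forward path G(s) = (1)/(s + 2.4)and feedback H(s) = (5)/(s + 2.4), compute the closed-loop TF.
Closed-loop T = G/(1+GH).
Numerator: G_num * H_den = s + 2.4.
Denominator: G_den * H_den + G_num * H_num = (s^2 + 4.8*s + 5.76) + (5) = s^2 + 4.8*s + 10.76.
T(s) = (s + 2.4)/(s^2 + 4.8*s + 10.76)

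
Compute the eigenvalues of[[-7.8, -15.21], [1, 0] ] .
Eigenvalues solve det(λI - A) = 0.
Characteristic polynomial: λ^2 + 7.8*λ + 15.21 = 0.
Factor: (λ + 3.9)(λ + 3.9) = 0.
Roots: -3.9, -3.9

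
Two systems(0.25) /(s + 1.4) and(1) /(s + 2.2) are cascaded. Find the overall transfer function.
Series: H = H₁ · H₂ = (n₁·n₂)/(d₁·d₂).
Num: n₁·n₂ = 0.25. Den: d₁·d₂ = s^2 + 3.6*s + 3.08.
H(s) = (0.25)/(s^2 + 3.6*s + 3.08)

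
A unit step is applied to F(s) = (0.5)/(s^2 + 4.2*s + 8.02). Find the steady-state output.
FVT: lim_{t→∞} y(t) = lim_{s→0} s*Y(s) where Y(s) = F(s)/s.
= lim_{s→0} F(s) = F(0) = num(0)/den(0) = 0.5/8.02 = 0.06234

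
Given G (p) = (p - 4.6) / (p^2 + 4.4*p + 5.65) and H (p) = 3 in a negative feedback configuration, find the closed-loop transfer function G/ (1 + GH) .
Closed-loop T = G/(1+GH).
Numerator: G_num * H_den = p - 4.6.
Denominator: G_den * H_den + G_num * H_num = (p^2 + 4.4*p + 5.65) + (3*p - 13.8) = p^2 + 7.4*p - 8.15.
T(p) = (p - 4.6)/(p^2 + 7.4*p - 8.15)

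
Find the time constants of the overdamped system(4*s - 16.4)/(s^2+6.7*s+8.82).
Overdamped: real poles at -4.9, -1.8. τ = -1/pole → τ₁ = 0.2041, τ₂ = 0.5556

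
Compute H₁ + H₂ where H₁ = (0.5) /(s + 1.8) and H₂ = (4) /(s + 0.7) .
Parallel: H = H₁ + H₂ = (n₁·d₂ + n₂·d₁)/(d₁·d₂).
n₁·d₂ = 0.5*s + 0.35. n₂·d₁ = 4*s + 7.2. Sum = 4.5*s + 7.55. d₁·d₂ = s^2 + 2.5*s + 1.26.
H(s) = (4.5*s + 7.55)/(s^2 + 2.5*s + 1.26)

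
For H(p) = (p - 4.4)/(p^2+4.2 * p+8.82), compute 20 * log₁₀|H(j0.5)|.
Substitute p = j*0.5: H(j0.5) = -0.47085 + 0.173721j.
|H(j0.5)| = sqrt(Re² + Im²) = 0.5019.
20*log₁₀(0.5019) = -5.99 dB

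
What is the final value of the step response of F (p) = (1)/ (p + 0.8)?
FVT: lim_{t→∞} y(t) = lim_{p→0} p*Y(p) where Y(p) = F(p)/p.
= lim_{p→0} F(p) = F(0) = num(0)/den(0) = 1/0.8 = 1.25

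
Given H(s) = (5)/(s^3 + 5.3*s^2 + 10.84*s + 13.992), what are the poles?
Set denominator = 0: s^3 + 5.3*s^2 + 10.84*s + 13.992 = (s + 3.3)(s^2 + 2*s + 4.24) = 0 → Poles: -1 + 1.8j, -1 - 1.8j, -3.3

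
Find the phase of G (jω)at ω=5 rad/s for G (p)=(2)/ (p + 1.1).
Substitute p = j*5: G(j5) = 0.0839374 - 0.381534j.
∠G(j5) = atan2(Im, Re) = atan2(-0.381534, 0.0839374) = -77.59°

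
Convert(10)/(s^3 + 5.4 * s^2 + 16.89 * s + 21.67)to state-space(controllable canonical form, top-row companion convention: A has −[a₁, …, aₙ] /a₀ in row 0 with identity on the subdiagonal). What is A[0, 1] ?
Reachable canonical form for den = s^3 + 5.4*s^2 + 16.89*s + 21.67: top row of A = -[a₁,a₂,...,aₙ]/a₀, ones on the subdiagonal, zeros elsewhere.
A = [[-5.4, -16.89, -21.67], [1, 0, 0], [0, 1, 0]].
A[0,1] = -16.89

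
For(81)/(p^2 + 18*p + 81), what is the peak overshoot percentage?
Standard form: ωn²/(p²+2ζωn·p+ωn²) → ωn = 9, ζ = 1.
ζ ≥ 1, so the response is non-oscillatory: peak overshoot = 0%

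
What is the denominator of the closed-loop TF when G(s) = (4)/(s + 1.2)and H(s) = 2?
Characteristic poly = G_den * H_den + G_num * H_num = (s + 1.2) + (8) = s + 9.2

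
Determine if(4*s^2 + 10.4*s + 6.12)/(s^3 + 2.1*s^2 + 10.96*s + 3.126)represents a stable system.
Denominator: s^3 + 2.1*s^2 + 10.96*s + 3.126 = (s + 0.3)(s^2 + 1.8*s + 10.42). Poles: -0.3, -0.9 + 3.1j, -0.9 - 3.1j. All Re(p)<0: Yes (stable)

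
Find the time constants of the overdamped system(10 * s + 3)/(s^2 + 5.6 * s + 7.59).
Overdamped: real poles at -2.3, -3.3. τ = -1/pole → τ₁ = 0.4348, τ₂ = 0.303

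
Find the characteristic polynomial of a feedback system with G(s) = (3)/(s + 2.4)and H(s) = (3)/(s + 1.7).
Characteristic poly = G_den * H_den + G_num * H_num = (s^2 + 4.1*s + 4.08) + (9) = s^2 + 4.1*s + 13.08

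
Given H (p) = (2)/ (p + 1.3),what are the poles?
Set denominator = 0: p + 1.3 = 0 → Poles: -1.3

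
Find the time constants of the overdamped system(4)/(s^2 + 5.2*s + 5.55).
Overdamped: real poles at -3.7, -1.5. τ = -1/pole → τ₁ = 0.2703, τ₂ = 0.6667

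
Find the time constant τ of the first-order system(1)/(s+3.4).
First-order system: τ = -1/pole. Pole = -3.4. τ = -1/(-3.4) = 0.2941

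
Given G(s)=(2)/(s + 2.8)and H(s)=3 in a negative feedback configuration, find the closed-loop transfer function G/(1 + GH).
Closed-loop T = G/(1+GH).
Numerator: G_num * H_den = 2.
Denominator: G_den * H_den + G_num * H_num = (s + 2.8) + (6) = s + 8.8.
T(s) = (2)/(s + 8.8)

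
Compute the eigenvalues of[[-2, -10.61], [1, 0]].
Eigenvalues solve det(λI - A) = 0.
Characteristic polynomial: λ^2 + 2*λ + 10.61 = 0.
Roots: -1 + 3.1j, -1 - 3.1j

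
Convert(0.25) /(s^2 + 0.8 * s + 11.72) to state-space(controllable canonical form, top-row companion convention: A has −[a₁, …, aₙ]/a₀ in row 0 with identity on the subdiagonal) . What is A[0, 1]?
Reachable canonical form for den = s^2 + 0.8*s + 11.72: top row of A = -[a₁,a₂,...,aₙ]/a₀, ones on the subdiagonal, zeros elsewhere.
A = [[-0.8, -11.72], [1, 0]].
A[0,1] = -11.72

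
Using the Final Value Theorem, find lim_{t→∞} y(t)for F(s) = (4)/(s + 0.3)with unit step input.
FVT: lim_{t→∞} y(t) = lim_{s→0} s*Y(s) where Y(s) = F(s)/s.
= lim_{s→0} F(s) = F(0) = num(0)/den(0) = 4/0.3 = 13.33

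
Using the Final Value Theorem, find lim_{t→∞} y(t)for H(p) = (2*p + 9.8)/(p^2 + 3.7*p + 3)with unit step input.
FVT: lim_{t→∞} y(t) = lim_{p→0} p*Y(p) where Y(p) = H(p)/p.
= lim_{p→0} H(p) = H(0) = num(0)/den(0) = 9.8/3 = 3.267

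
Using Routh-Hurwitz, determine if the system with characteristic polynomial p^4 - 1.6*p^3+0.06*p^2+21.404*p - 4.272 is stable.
Routh array:
p^4: [1, 0.06, -4.272]; p^3: [-1.6, 21.404]; p^2: [13.4375, -4.272]; p^1: [20.8953]; p^0: [-4.272]
First column: [1, -1.6, 13.4375, 20.8953, -4.272]. Sign changes = 3.
No, unstable (3 RHP root(s))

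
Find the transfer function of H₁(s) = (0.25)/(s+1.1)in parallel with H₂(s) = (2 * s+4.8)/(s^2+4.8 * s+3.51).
Parallel: H = H₁ + H₂ = (n₁·d₂ + n₂·d₁)/(d₁·d₂).
n₁·d₂ = 0.25*s^2 + 1.2*s + 0.8775. n₂·d₁ = 2*s^2 + 7*s + 5.28. Sum = 2.25*s^2 + 8.2*s + 6.1575. d₁·d₂ = s^3 + 5.9*s^2 + 8.79*s + 3.861.
H(s) = (2.25*s^2 + 8.2*s + 6.1575)/(s^3 + 5.9*s^2 + 8.79*s + 3.861)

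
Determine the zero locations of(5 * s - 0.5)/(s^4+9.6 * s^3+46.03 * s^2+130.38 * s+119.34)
Set numerator = 0: 5*s - 0.5 = 0 → Zeros: 0.1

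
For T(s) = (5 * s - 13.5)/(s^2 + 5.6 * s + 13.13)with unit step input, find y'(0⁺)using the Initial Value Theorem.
IVT: y'(0⁺) = lim_{s→∞} s²·Y(s) = lim_{s→∞} s·T(s).
deg(num) = 1, deg(den) = 2, relative degree = 1, so s·T(s) → (leading num)/(leading den) = 5/1 = 5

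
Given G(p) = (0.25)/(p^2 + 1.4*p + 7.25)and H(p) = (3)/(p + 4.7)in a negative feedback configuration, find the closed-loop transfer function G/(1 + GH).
Closed-loop T = G/(1+GH).
Numerator: G_num * H_den = 0.25*p + 1.175.
Denominator: G_den * H_den + G_num * H_num = (p^3 + 6.1*p^2 + 13.83*p + 34.075) + (0.75) = p^3 + 6.1*p^2 + 13.83*p + 34.825.
T(p) = (0.25*p + 1.175)/(p^3 + 6.1*p^2 + 13.83*p + 34.825)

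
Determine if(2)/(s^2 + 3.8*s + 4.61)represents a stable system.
Denominator: s^2 + 3.8*s + 4.61. Poles: -1.9 + 1j, -1.9 - 1j. All Re(p)<0: Yes (stable)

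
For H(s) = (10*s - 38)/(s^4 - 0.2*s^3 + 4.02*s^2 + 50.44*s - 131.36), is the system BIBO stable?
Denominator: s^4 - 0.2*s^3 + 4.02*s^2 + 50.44*s - 131.36 = (s + 4)(s - 2)(s^2 - 2.2*s + 16.42). Poles: -4, 1.1 + 3.9j, 1.1 - 3.9j, 2. All Re(p)<0: No (unstable)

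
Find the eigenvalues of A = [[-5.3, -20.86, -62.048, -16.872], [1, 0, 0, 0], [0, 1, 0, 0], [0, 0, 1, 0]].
Eigenvalues solve det(λI - A) = 0.
Characteristic polynomial: λ^4 + 5.3*λ^3 + 20.86*λ^2 + 62.048*λ + 16.872 = 0.
Factor: (λ + 3.8)(λ + 0.3)(λ^2 + 1.2*λ + 14.8) = 0.
Roots: -0.3, -0.6 + 3.8j, -0.6 - 3.8j, -3.8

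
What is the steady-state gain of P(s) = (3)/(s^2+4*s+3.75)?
DC gain = P(0) = num(0)/den(0) = 3/3.75 = 0.8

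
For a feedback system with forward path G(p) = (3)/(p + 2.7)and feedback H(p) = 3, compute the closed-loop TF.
Closed-loop T = G/(1+GH).
Numerator: G_num * H_den = 3.
Denominator: G_den * H_den + G_num * H_num = (p + 2.7) + (9) = p + 11.7.
T(p) = (3)/(p + 11.7)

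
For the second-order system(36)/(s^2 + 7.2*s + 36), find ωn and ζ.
Standard form: ωn²/(s²+2ζωn·s+ωn²).
const=36=ωn² → ωn=6, s coeff=7.2=2ζωn → ζ=0.6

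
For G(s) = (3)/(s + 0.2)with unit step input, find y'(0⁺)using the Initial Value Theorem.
IVT: y'(0⁺) = lim_{s→∞} s²·Y(s) = lim_{s→∞} s·G(s).
deg(num) = 0, deg(den) = 1, relative degree = 1, so s·G(s) → (leading num)/(leading den) = 3/1 = 3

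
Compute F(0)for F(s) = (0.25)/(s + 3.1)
DC gain = F(0) = num(0)/den(0) = 0.25/3.1 = 0.08065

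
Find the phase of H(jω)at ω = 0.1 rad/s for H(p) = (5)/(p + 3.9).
Substitute p = j*0.1: H(j0.1) = 1.28121 - 0.0328515j.
∠H(j0.1) = atan2(Im, Re) = atan2(-0.0328515, 1.28121) = -1.47°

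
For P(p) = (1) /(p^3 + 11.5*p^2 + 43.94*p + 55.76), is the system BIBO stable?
Denominator: p^3 + 11.5*p^2 + 43.94*p + 55.76 = (p + 3.4)(p + 4.1)(p + 4). Poles: -3.4, -4, -4.1. All Re(p)<0: Yes (stable)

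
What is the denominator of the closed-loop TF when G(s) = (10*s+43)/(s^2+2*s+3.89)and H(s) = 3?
Characteristic poly = G_den * H_den + G_num * H_num = (s^2 + 2*s + 3.89) + (30*s + 129) = s^2 + 32*s + 132.89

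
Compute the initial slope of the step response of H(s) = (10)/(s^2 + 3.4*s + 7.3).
IVT: y'(0⁺) = lim_{s→∞} s²·Y(s) = lim_{s→∞} s·H(s).
deg(num) = 0, deg(den) = 2, relative degree = 2 ≥ 2, so s·H(s) → 0. Initial slope = 0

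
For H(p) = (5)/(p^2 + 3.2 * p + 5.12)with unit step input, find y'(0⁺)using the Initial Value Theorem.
IVT: y'(0⁺) = lim_{p→∞} p²·Y(p) = lim_{p→∞} p·H(p).
deg(num) = 0, deg(den) = 2, relative degree = 2 ≥ 2, so p·H(p) → 0. Initial slope = 0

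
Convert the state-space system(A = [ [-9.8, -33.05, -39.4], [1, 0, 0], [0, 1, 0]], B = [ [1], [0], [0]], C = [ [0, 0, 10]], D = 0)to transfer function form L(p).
L(p) = C(pI - A)⁻¹B + D.
Characteristic polynomial det(pI - A) = p^3 + 9.8*p^2 + 33.05*p + 39.4.
Numerator from C·adj(pI-A)·B + D·det(pI-A) = 10.
L(p) = (10)/(p^3 + 9.8*p^2 + 33.05*p + 39.4)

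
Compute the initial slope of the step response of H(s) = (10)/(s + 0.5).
IVT: y'(0⁺) = lim_{s→∞} s²·Y(s) = lim_{s→∞} s·H(s).
deg(num) = 0, deg(den) = 1, relative degree = 1, so s·H(s) → (leading num)/(leading den) = 10/1 = 10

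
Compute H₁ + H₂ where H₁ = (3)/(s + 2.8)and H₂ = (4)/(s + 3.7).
Parallel: H = H₁ + H₂ = (n₁·d₂ + n₂·d₁)/(d₁·d₂).
n₁·d₂ = 3*s + 11.1. n₂·d₁ = 4*s + 11.2. Sum = 7*s + 22.3. d₁·d₂ = s^2 + 6.5*s + 10.36.
H(s) = (7*s + 22.3)/(s^2 + 6.5*s + 10.36)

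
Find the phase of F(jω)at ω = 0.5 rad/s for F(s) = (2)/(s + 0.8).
Substitute s = j*0.5: F(j0.5) = 1.79775 - 1.1236j.
∠F(j0.5) = atan2(Im, Re) = atan2(-1.1236, 1.79775) = -32.01°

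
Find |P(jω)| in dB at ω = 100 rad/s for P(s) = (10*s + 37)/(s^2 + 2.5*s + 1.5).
Substitute s = j*100: P(j100) = -0.00119906 - 0.100045j.
|P(j100)| = sqrt(Re² + Im²) = 0.1001.
20*log₁₀(0.1001) = -20.00 dB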